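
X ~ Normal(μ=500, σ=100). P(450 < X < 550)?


z₁=(450-500)/100=-0.5, z₂=(550-500)/100=0.5
P = Φ(0.5) - Φ(-0.5) = 0.691462 - 0.308538 = 0.382924 ≈ 0.3829

P(450 < X < 550) ≈ 0.3829


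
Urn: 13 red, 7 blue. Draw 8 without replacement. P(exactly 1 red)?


Hypergeometric: C(13,1)×C(7,7)/C(20,8)
= 13×1/125970 = 1/9690

P(X=1) = 1/9690 ≈ 0.01%


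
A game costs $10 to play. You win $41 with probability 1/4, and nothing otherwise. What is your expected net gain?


E[gain] = (41-10)×1/4 + (-10)×3/4
= 31/4 - 15/2 = 1/4

Expected net gain = $1/4 ≈ $0.25


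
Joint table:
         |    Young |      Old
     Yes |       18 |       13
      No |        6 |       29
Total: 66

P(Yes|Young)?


P(Yes|Young) = 18/(18+6) = 18/24 = 3/4

P = 3/4 ≈ 75.00%


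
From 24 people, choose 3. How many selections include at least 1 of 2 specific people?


Complement: C(24,3) - C(22,3) = 2024 - 1540 = 484

484


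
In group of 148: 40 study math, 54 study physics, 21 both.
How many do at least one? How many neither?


|A∪B| = 40+54-21 = 73
Neither = 148-73 = 75

At least one: 73; Neither: 75


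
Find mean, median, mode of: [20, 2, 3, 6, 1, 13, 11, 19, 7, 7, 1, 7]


Sorted: [1, 1, 2, 3, 6, 7, 7, 7, 11, 13, 19, 20]
Mean = 97/12
Median = 7
Freq: {20: 1, 2: 1, 3: 1, 6: 1, 1: 2, 13: 1, 11: 1, 19: 1, 7: 3}
Mode: [7]

Mean=97/12, Median=7, Mode=7


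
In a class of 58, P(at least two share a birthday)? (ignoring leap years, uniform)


P(all different) = Π(365-i)/365 for i=0..57
= 0.008335
P(match) = 1 - 0.008335 = 0.991665

P ≈ 0.9917 ≈ 99.17%


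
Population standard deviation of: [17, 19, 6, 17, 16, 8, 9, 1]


Mean = 93/8
  (17-93/8)²=1849/64
  (19-93/8)²=3481/64
  (6-93/8)²=2025/64
  (17-93/8)²=1849/64
  (16-93/8)²=1225/64
  (8-93/8)²=841/64
  (9-93/8)²=441/64
  (1-93/8)²=7225/64
Σ(x-μ)² = 2367/8
σ² = (2367/8)/8 = 2367/64

σ = √(2367/64) ≈ 6.0815


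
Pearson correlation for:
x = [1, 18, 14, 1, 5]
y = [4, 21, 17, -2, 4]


n=5, Σx=39, Σy=44, Σxy=638, Σx²=547, Σy²=766
r = (5×638 - 39×44)/√((5×547 - 39²)(5×766 - 44²))
= 1474/√(1214×1894) = 1474/√2299316 ≈ 1474/1516.3496 ≈ 0.9721

r ≈ 0.9721


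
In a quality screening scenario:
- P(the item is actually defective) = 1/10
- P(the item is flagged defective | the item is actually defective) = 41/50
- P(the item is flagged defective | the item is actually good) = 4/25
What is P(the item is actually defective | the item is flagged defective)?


Using Bayes' theorem:
P(A|B) = P(B|A)·P(A) / P(B)

P(the item is flagged defective) = 41/50 × 1/10 + 4/25 × 9/10
= 41/500 + 18/125 = 113/500

P(the item is actually defective|the item is flagged defective) = (41/500) / (113/500) = 41/113

P(the item is actually defective|the item is flagged defective) = 41/113 ≈ 36.28%


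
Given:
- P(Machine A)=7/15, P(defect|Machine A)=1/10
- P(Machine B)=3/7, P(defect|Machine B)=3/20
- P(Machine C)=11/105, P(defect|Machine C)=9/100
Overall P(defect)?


P(B) = Σ P(B|Aᵢ)×P(Aᵢ)
  1/10×7/15 = 7/150
  3/20×3/7 = 9/140
  9/100×11/105 = 33/3500
Sum = 316/2625

P(defect) = 316/2625 ≈ 12.04%


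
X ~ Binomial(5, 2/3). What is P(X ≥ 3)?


P(X ≥ 3) = Σ P(X=i) for i=3..5
P(X=3) = 80/243
P(X=4) = 80/243
P(X=5) = 32/243
Sum = 64/81

P(X ≥ 3) = 64/81 ≈ 79.01%


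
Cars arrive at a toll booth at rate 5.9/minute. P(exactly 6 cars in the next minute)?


Poisson(λ=5.9): P(X=6) = e^(-λ)×λ^k/k!
= e^(-5.9) × 5.9^6 / 6!
≈ 0.002739444819 × 42180.533641 / 720 ≈ 0.160488

P(X=6) ≈ 0.160488 ≈ 16.05%


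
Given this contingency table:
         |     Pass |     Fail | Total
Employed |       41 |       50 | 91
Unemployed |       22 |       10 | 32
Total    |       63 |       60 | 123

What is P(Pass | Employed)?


P(Pass | Employed) = 41/(41+50) = 41/91

P(Pass|Employed) = 41/91 ≈ 45.05%


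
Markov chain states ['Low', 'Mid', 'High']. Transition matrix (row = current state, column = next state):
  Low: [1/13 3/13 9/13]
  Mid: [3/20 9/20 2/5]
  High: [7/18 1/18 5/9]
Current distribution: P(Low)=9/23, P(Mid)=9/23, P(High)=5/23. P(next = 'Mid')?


P(next=Mid) = Σᵢ P(now=i)×P(i→Mid)
= 9/23×3/13 + 9/23×9/20 + 5/23×1/18
= 27/299 + 81/460 + 5/414 = 14987/53820

P = 14987/53820 ≈ 0.2785


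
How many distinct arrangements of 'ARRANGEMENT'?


Letters: 11, freq: {'A': 2, 'R': 2, 'N': 2, 'G': 1, 'E': 2, 'M': 1, 'T': 1}
11!/(2!×2!×2!×1!×2!×1!×1!) = 39916800/16 = 2494800

2494800


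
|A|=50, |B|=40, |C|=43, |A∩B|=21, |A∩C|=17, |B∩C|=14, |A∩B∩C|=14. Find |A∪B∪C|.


|A∪B∪C| = 50+40+43-21-17-14+14 = 95

|A∪B∪C| = 95


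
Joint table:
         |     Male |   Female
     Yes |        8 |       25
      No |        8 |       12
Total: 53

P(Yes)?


P(Yes) = (8+25)/53 = 33/53

P(Yes) = 33/53 ≈ 62.26%


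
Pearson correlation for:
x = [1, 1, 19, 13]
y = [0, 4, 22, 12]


n=4, Σx=34, Σy=38, Σxy=578, Σx²=532, Σy²=644
r = (4×578 - 34×38)/√((4×532 - 34²)(4×644 - 38²))
= 1020/√(972×1132) = 1020/√1100304 ≈ 1020/1048.9538 ≈ 0.9724

r ≈ 0.9724


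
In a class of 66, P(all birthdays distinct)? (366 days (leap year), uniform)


P(all different) = Π(366-i)/366 for i=0..65
= (366/366)×(365/366)×...×(301/366)
= 0.001939

P ≈ 0.0019 ≈ 0.19%


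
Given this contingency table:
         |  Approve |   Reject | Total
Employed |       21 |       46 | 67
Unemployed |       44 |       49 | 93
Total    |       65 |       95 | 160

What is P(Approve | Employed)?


P(Approve | Employed) = 21/(21+46) = 21/67

P(Approve|Employed) = 21/67 ≈ 31.34%


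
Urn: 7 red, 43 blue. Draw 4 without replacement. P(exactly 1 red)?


Hypergeometric: C(7,1)×C(43,3)/C(50,4)
= 7×12341/230300 = 1763/4700

P(X=1) = 1763/4700 ≈ 37.51%


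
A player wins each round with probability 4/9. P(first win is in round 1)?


Geometric: P(X=1) = (1-p)^(k-1)×p = (5/9)^0×4/9 = 4/9

P(X=1) = 4/9 ≈ 44.44%


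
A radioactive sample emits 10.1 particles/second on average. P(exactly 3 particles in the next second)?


Poisson(λ=10.1): P(X=3) = e^(-λ)×λ^k/k!
= e^(-10.1) × 10.1^3 / 3!
≈ 4.107955523e-05 × 1030.301 / 6 ≈ 0.007054

P(X=3) ≈ 0.007054 ≈ 0.71%


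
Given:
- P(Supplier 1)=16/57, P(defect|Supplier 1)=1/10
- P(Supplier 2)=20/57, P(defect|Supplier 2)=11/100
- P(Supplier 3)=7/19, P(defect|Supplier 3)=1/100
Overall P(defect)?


P(B) = Σ P(B|Aᵢ)×P(Aᵢ)
  1/10×16/57 = 8/285
  11/100×20/57 = 11/285
  1/100×7/19 = 7/1900
Sum = 401/5700

P(defect) = 401/5700 ≈ 7.04%


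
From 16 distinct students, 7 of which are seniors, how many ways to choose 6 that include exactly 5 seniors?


Choose 5 of the 7 seniors and 1 of the other 9 students:
C(7,5)×C(9,1) = 21×9 = 189

189


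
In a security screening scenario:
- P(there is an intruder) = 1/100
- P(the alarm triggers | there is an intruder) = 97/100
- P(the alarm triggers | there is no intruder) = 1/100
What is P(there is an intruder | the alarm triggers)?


Using Bayes' theorem:
P(A|B) = P(B|A)·P(A) / P(B)

P(the alarm triggers) = 97/100 × 1/100 + 1/100 × 99/100
= 97/10000 + 99/10000 = 49/2500

P(there is an intruder|the alarm triggers) = (97/10000) / (49/2500) = 97/196

P(there is an intruder|the alarm triggers) = 97/196 ≈ 49.49%


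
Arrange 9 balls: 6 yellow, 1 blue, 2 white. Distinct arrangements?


9!/(6!×1!×2!) = 252

252


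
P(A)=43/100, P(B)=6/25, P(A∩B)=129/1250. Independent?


P(A)×P(B) = 129/1250
P(A∩B) = 129/1250
Equal ✓ → Independent

Yes, independent


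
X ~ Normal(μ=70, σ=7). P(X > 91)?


z = (91-70)/7 = 3.0
P(X > 91) = 1 - P(Z ≤ 3.0) = 1 - 0.9987 = 0.0013

P(X > 91) ≈ 0.0013


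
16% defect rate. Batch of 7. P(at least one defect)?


P(all good) = (21/25)^7 = 1801088541/6103515625
P(≥1 defect) = 4302427084/6103515625

P = 4302427084/6103515625 ≈ 70.49%


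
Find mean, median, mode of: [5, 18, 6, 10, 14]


Sorted: [5, 6, 10, 14, 18]
Mean = 53/5
Median = 10
Freq: {5: 1, 18: 1, 6: 1, 10: 1, 14: 1}
Mode: No mode

Mean=53/5, Median=10, Mode=No mode


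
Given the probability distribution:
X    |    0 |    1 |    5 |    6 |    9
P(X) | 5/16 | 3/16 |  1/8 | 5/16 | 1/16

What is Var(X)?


E[X] = 13/4
E[X²] = 157/8
Var(X) = E[X²] - (E[X])² = 157/8 - 169/16 = 145/16

Var(X) = 145/16 ≈ 9.0625


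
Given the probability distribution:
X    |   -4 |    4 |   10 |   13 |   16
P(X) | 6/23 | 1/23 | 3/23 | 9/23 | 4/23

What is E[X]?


E[X] = Σ x·P(X=x)
= (-4)×(6/23) + (4)×(1/23) + (10)×(3/23) + (13)×(9/23) + (16)×(4/23)
= 191/23

E[X] = 191/23


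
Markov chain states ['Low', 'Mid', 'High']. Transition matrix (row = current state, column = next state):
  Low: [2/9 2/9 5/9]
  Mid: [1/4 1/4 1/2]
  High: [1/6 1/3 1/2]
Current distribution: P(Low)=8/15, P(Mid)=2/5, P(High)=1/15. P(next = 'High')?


P(next=High) = Σᵢ P(now=i)×P(i→High)
= 8/15×5/9 + 2/5×1/2 + 1/15×1/2
= 8/27 + 1/5 + 1/30 = 143/270

P = 143/270 ≈ 0.5296


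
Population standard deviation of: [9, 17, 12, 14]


Mean = 52/4 = 13
  (9-13)²=16
  (17-13)²=16
  (12-13)²=1
  (14-13)²=1
Σ(x-μ)² = 34
σ² = 34/4 = 17/2

σ = √(17/2) ≈ 2.9155


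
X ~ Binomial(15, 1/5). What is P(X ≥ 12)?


P(X ≥ 12) = Σ P(X=i) for i=12..15
P(X=12) = 5824/6103515625
P(X=13) = 336/6103515625
P(X=14) = 12/6103515625
P(X=15) = 1/30517578125
Sum = 30861/30517578125

P(X ≥ 12) = 30861/30517578125 ≈ 0.00%


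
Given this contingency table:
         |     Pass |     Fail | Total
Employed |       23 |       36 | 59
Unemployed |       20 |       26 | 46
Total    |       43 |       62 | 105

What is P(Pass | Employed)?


P(Pass | Employed) = 23/(23+36) = 23/59

P(Pass|Employed) = 23/59 ≈ 38.98%


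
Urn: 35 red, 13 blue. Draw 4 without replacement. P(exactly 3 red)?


Hypergeometric: C(35,3)×C(13,1)/C(48,4)
= 6545×13/194580 = 17017/38916

P(X=3) = 17017/38916 ≈ 43.73%


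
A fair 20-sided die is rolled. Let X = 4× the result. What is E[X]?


E[die] = (1+20)/2 = 21/2
E[X] = 4 × 21/2 = 42

E[X] = 42


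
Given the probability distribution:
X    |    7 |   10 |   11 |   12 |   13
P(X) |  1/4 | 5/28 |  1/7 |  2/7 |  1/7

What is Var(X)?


E[X] = 291/28
E[X²] = 3155/28
Var(X) = E[X²] - (E[X])² = 3155/28 - 84681/784 = 3659/784

Var(X) = 3659/784 ≈ 4.6671


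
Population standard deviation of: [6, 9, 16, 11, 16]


Mean = 58/5
  (6-58/5)²=784/25
  (9-58/5)²=169/25
  (16-58/5)²=484/25
  (11-58/5)²=9/25
  (16-58/5)²=484/25
Σ(x-μ)² = 386/5
σ² = (386/5)/5 = 386/25

σ = √(386/25) ≈ 3.9294


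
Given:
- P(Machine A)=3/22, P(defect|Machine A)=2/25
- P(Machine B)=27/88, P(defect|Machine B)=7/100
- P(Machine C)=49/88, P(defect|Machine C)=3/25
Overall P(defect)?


P(B) = Σ P(B|Aᵢ)×P(Aᵢ)
  2/25×3/22 = 3/275
  7/100×27/88 = 189/8800
  3/25×49/88 = 147/2200
Sum = 873/8800

P(defect) = 873/8800 ≈ 9.92%


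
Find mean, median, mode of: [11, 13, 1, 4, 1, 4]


Sorted: [1, 1, 4, 4, 11, 13]
Mean = 34/6 = 17/3
Median = 4
Freq: {11: 1, 13: 1, 1: 2, 4: 2}
Mode: [1, 4]

Mean=17/3, Median=4, Mode=[1, 4]


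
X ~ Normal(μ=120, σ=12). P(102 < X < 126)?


z₁=(102-120)/12=-1.5, z₂=(126-120)/12=0.5
P = Φ(0.5) - Φ(-1.5) = 0.691462 - 0.066807 = 0.624655 ≈ 0.6247

P(102 < X < 126) ≈ 0.6247


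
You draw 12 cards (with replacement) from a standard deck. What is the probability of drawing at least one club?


P(not a club) = 39/52 = 3/4
P(none in 12 draws) = (3/4)^12 = 531441/16777216
P(≥1 club) = 1 - 531441/16777216 = 16245775/16777216

P = 16245775/16777216 ≈ 96.83%


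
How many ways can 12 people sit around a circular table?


Circular arrangements of 12 distinct objects: fix one position to break rotational symmetry.
(n-1)! = 11! = 39916800

39916800


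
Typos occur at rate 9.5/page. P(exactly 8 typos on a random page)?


Poisson(λ=9.5): P(X=8) = e^(-λ)×λ^k/k!
= e^(-9.5) × 9.5^8 / 8!
≈ 7.485182989e-05 × 66342043.1289 / 40320 ≈ 0.123160

P(X=8) ≈ 0.123160 ≈ 12.32%


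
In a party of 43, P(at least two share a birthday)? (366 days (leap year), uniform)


P(all different) = Π(366-i)/366 for i=0..42
= 0.076637
P(match) = 1 - 0.076637 = 0.923363

P ≈ 0.9234 ≈ 92.34%


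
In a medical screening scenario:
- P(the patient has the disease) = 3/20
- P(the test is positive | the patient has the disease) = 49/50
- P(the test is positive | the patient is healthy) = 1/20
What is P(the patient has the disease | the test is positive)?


Using Bayes' theorem:
P(A|B) = P(B|A)·P(A) / P(B)

P(the test is positive) = 49/50 × 3/20 + 1/20 × 17/20
= 147/1000 + 17/400 = 379/2000

P(the patient has the disease|the test is positive) = (147/1000) / (379/2000) = 294/379

P(the patient has the disease|the test is positive) = 294/379 ≈ 77.57%


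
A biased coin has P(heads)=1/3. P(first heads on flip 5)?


Geometric: P(X=5) = (1-p)^(k-1)×p = (2/3)^4×1/3 = 16/243

P(X=5) = 16/243 ≈ 6.58%


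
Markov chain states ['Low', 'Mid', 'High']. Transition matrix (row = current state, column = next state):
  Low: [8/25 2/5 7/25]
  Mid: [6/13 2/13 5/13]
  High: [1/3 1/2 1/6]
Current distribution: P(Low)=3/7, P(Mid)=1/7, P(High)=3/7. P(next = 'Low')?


P(next=Low) = Σᵢ P(now=i)×P(i→Low)
= 3/7×8/25 + 1/7×6/13 + 3/7×1/3
= 24/175 + 6/91 + 1/7 = 787/2275

P = 787/2275 ≈ 0.3459


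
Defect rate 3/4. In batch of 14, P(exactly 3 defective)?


Binomial: P(X=3) = C(14,3)×p^3×(1-p)^11
= 364 × 27/64 × 1/4194304 = 2457/67108864

P(X=3) = 2457/67108864 ≈ 0.00%


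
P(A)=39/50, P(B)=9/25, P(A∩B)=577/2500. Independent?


P(A)×P(B) = 351/1250
P(A∩B) = 577/2500
Not equal → NOT independent

No, not independent


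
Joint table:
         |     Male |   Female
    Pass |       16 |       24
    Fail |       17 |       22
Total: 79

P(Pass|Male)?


P(Pass|Male) = 16/(16+17) = 16/33

P = 16/33 ≈ 48.48%


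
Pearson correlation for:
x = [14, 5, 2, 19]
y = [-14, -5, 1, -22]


n=4, Σx=40, Σy=-40, Σxy=-637, Σx²=586, Σy²=706
r = (4×(-637) - 40×(-40))/√((4×586 - 40²)(4×706 - (-40)²))
= -948/√(744×1224) = -948/√910656 ≈ -948/954.2830 ≈ -0.9934

r ≈ -0.9934


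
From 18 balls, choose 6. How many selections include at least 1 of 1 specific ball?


Complement: C(18,6) - C(17,6) = 18564 - 12376 = 6188

6188


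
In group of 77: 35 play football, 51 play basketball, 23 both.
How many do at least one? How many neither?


|A∪B| = 35+51-23 = 63
Neither = 77-63 = 14

At least one: 63; Neither: 14


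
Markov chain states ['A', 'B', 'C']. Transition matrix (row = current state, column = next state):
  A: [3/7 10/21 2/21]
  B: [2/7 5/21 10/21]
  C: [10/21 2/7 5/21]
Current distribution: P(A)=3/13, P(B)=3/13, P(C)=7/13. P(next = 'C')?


P(next=C) = Σᵢ P(now=i)×P(i→C)
= 3/13×2/21 + 3/13×10/21 + 7/13×5/21
= 2/91 + 10/91 + 5/39 = 71/273

P = 71/273 ≈ 0.2601


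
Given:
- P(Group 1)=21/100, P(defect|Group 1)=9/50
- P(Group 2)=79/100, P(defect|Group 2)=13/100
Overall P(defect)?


P(B) = Σ P(B|Aᵢ)×P(Aᵢ)
  9/50×21/100 = 189/5000
  13/100×79/100 = 1027/10000
Sum = 281/2000

P(defect) = 281/2000 ≈ 14.05%


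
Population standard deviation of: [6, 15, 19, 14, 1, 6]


Mean = 61/6
  (6-61/6)²=625/36
  (15-61/6)²=841/36
  (19-61/6)²=2809/36
  (14-61/6)²=529/36
  (1-61/6)²=3025/36
  (6-61/6)²=625/36
Σ(x-μ)² = 1409/6
σ² = (1409/6)/6 = 1409/36

σ = √(1409/36) ≈ 6.2561


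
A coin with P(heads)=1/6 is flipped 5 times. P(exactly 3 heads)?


Binomial: P(X=3) = C(5,3)×p^3×(1-p)^2
= 10 × 1/216 × 25/36 = 125/3888

P(X=3) = 125/3888 ≈ 3.22%


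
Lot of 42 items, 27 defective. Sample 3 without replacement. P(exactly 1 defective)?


Hypergeometric: C(27,1)×C(15,2)/C(42,3)
= 27×105/11480 = 81/328

P(X=1) = 81/328 ≈ 24.70%


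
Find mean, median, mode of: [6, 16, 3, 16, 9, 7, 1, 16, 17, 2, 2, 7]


Sorted: [1, 2, 2, 3, 6, 7, 7, 9, 16, 16, 16, 17]
Mean = 102/12 = 17/2
Median = 7
Freq: {6: 1, 16: 3, 3: 1, 9: 1, 7: 2, 1: 1, 17: 1, 2: 2}
Mode: [16]

Mean=17/2, Median=7, Mode=16


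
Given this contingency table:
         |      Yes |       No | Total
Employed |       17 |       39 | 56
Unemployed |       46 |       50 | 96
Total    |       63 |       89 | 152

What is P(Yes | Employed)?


P(Yes | Employed) = 17/(17+39) = 17/56

P(Yes|Employed) = 17/56 ≈ 30.36%


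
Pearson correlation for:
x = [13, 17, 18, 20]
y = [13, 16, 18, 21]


n=4, Σx=68, Σy=68, Σxy=1185, Σx²=1182, Σy²=1190
r = (4×1185 - 68×68)/√((4×1182 - 68²)(4×1190 - 68²))
= 116/√(104×136) = 116/√14144 ≈ 116/118.9285 ≈ 0.9754

r ≈ 0.9754


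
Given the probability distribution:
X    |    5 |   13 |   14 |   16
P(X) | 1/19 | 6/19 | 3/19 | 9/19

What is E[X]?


E[X] = Σ x·P(X=x)
= (5)×(1/19) + (13)×(6/19) + (14)×(3/19) + (16)×(9/19)
= 269/19

E[X] = 269/19


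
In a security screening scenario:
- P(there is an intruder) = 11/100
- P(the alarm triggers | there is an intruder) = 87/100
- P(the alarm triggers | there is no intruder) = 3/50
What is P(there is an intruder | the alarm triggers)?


Using Bayes' theorem:
P(A|B) = P(B|A)·P(A) / P(B)

P(the alarm triggers) = 87/100 × 11/100 + 3/50 × 89/100
= 957/10000 + 267/5000 = 1491/10000

P(there is an intruder|the alarm triggers) = (957/10000) / (1491/10000) = 319/497

P(there is an intruder|the alarm triggers) = 319/497 ≈ 64.19%


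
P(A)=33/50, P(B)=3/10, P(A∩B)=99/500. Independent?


P(A)×P(B) = 99/500
P(A∩B) = 99/500
Equal ✓ → Independent

Yes, independent


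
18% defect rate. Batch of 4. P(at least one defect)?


P(all good) = (41/50)^4 = 2825761/6250000
P(≥1 defect) = 3424239/6250000

P = 3424239/6250000 ≈ 54.79%


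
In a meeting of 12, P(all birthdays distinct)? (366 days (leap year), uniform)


P(all different) = Π(366-i)/366 for i=0..11
= (366/366)×(365/366)×...×(355/366)
= 0.833396

P ≈ 0.8334 ≈ 83.34%


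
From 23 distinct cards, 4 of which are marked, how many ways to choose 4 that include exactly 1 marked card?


Choose 1 of the 4 marked cards and 3 of the other 19 cards:
C(4,1)×C(19,3) = 4×969 = 3876

3876


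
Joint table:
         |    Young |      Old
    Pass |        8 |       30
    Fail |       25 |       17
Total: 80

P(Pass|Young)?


P(Pass|Young) = 8/(8+25) = 8/33

P = 8/33 ≈ 24.24%


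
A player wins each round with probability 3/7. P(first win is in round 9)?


Geometric: P(X=9) = (1-p)^(k-1)×p = (4/7)^8×3/7 = 196608/40353607

P(X=9) = 196608/40353607 ≈ 0.49%


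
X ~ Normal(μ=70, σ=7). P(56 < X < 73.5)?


z₁=(56-70)/7=-2.0, z₂=(73.5-70)/7=0.5
P = Φ(0.5) - Φ(-2.0) = 0.691462 - 0.022750 = 0.668712 ≈ 0.6687

P(56 < X < 73.5) ≈ 0.6687


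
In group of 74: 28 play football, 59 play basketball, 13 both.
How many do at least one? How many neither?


|A∪B| = 28+59-13 = 74
Neither = 74-74 = 0

At least one: 74; Neither: 0


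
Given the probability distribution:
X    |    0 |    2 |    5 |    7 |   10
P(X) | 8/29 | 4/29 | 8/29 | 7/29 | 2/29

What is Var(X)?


E[X] = 117/29
E[X²] = 759/29
Var(X) = E[X²] - (E[X])² = 759/29 - 13689/841 = 8322/841

Var(X) = 8322/841 ≈ 9.8954


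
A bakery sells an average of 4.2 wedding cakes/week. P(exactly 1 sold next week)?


Poisson(λ=4.2): P(X=1) = e^(-λ)×λ^k/k!
= e^(-4.2) × 4.2^1 / 1!
≈ 0.01499557682 × 4.2 / 1 ≈ 0.062981

P(X=1) ≈ 0.062981 ≈ 6.30%


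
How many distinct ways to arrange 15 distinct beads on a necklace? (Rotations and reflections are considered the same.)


Free circular arrangements: rotations and reflections both identified.
(n-1)!/2 = 14!/2 = 87178291200/2 = 43589145600

43589145600


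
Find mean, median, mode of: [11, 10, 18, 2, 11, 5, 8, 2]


Sorted: [2, 2, 5, 8, 10, 11, 11, 18]
Mean = 67/8
Median = 9
Freq: {11: 2, 10: 1, 18: 1, 2: 2, 5: 1, 8: 1}
Mode: [2, 11]

Mean=67/8, Median=9, Mode=[2, 11]


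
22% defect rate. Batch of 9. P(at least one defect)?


P(all good) = (39/50)^9 = 208728361158759/1953125000000000
P(≥1 defect) = 1744396638841241/1953125000000000

P = 1744396638841241/1953125000000000 ≈ 89.31%


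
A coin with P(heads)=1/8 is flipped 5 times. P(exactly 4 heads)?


Binomial: P(X=4) = C(5,4)×p^4×(1-p)^1
= 5 × 1/4096 × 7/8 = 35/32768

P(X=4) = 35/32768 ≈ 0.11%


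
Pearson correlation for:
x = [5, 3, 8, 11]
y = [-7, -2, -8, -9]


n=4, Σx=27, Σy=-26, Σxy=-204, Σx²=219, Σy²=198
r = (4×(-204) - 27×(-26))/√((4×219 - 27²)(4×198 - (-26)²))
= -114/√(147×116) = -114/√17052 ≈ -114/130.5833 ≈ -0.8730

r ≈ -0.8730


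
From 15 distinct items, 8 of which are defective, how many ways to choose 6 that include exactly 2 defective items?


Choose 2 of the 8 defective items and 4 of the other 7 items:
C(8,2)×C(7,4) = 28×35 = 980

980


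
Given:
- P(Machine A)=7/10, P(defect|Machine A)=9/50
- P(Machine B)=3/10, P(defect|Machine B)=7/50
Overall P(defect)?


P(B) = Σ P(B|Aᵢ)×P(Aᵢ)
  9/50×7/10 = 63/500
  7/50×3/10 = 21/500
Sum = 21/125

P(defect) = 21/125 ≈ 16.80%


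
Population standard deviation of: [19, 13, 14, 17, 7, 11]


Mean = 81/6 = 27/2
  (19-27/2)²=121/4
  (13-27/2)²=1/4
  (14-27/2)²=1/4
  (17-27/2)²=49/4
  (7-27/2)²=169/4
  (11-27/2)²=25/4
Σ(x-μ)² = 183/2
σ² = (183/2)/6 = 61/4

σ = √(61/4) ≈ 3.9051


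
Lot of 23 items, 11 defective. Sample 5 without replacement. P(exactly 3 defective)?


Hypergeometric: C(11,3)×C(12,2)/C(23,5)
= 165×66/33649 = 990/3059

P(X=3) = 990/3059 ≈ 32.36%


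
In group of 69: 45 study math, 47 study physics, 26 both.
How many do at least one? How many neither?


|A∪B| = 45+47-26 = 66
Neither = 69-66 = 3

At least one: 66; Neither: 3


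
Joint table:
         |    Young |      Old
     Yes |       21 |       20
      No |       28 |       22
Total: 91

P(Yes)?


P(Yes) = (21+20)/91 = 41/91

P(Yes) = 41/91 ≈ 45.05%


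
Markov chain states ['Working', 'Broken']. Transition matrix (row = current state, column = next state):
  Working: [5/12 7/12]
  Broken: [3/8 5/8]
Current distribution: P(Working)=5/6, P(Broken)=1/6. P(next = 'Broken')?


P(next=Broken) = Σᵢ P(now=i)×P(i→Broken)
= 5/6×7/12 + 1/6×5/8
= 35/72 + 5/48 = 85/144

P = 85/144 ≈ 0.5903


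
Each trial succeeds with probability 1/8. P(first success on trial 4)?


Geometric: P(X=4) = (1-p)^(k-1)×p = (7/8)^3×1/8 = 343/4096

P(X=4) = 343/4096 ≈ 8.37%


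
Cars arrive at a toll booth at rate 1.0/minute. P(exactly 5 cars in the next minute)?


Poisson(λ=1.0): P(X=5) = e^(-λ)×λ^k/k!
= e^(-1.0) × 1.0^5 / 5!
≈ 0.3678794412 × 1 / 120 ≈ 0.003066

P(X=5) ≈ 0.003066 ≈ 0.31%


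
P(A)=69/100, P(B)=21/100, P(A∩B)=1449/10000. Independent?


P(A)×P(B) = 1449/10000
P(A∩B) = 1449/10000
Equal ✓ → Independent

Yes, independent


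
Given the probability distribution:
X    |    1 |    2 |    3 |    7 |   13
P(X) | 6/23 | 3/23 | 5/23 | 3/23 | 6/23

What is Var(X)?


E[X] = 126/23
E[X²] = 1224/23
Var(X) = E[X²] - (E[X])² = 1224/23 - 15876/529 = 12276/529

Var(X) = 12276/529 ≈ 23.2060


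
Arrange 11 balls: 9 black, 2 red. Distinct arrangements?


11!/(9!×2!) = 55

55


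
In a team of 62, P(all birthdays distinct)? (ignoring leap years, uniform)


P(all different) = Π(365-i)/365 for i=0..61
= (365/365)×(364/365)×...×(304/365)
= 0.004090

P ≈ 0.0041 ≈ 0.41%


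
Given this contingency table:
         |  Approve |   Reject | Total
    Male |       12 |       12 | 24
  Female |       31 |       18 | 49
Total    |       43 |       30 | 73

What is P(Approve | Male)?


P(Approve | Male) = 12/(12+12) = 12/24 = 1/2

P(Approve|Male) = 1/2 ≈ 50.00%


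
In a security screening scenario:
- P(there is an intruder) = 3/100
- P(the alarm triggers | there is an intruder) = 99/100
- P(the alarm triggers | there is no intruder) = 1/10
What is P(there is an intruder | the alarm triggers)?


Using Bayes' theorem:
P(A|B) = P(B|A)·P(A) / P(B)

P(the alarm triggers) = 99/100 × 3/100 + 1/10 × 97/100
= 297/10000 + 97/1000 = 1267/10000

P(there is an intruder|the alarm triggers) = (297/10000) / (1267/10000) = 297/1267

P(there is an intruder|the alarm triggers) = 297/1267 ≈ 23.44%


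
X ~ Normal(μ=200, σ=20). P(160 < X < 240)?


z₁=(160-200)/20=-2.0, z₂=(240-200)/20=2.0
P = Φ(2.0) - Φ(-2.0) = 0.977250 - 0.022750 = 0.954500 ≈ 0.9545

P(160 < X < 240) ≈ 0.9545


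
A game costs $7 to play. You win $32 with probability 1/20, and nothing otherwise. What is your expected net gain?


E[gain] = (32-7)×1/20 + (-7)×19/20
= 5/4 - 133/20 = -27/5

Expected net gain = $-27/5 ≈ $-5.40


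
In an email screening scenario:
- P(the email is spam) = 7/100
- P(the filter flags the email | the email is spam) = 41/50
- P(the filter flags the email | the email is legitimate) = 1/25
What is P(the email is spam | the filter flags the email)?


Using Bayes' theorem:
P(A|B) = P(B|A)·P(A) / P(B)

P(the filter flags the email) = 41/50 × 7/100 + 1/25 × 93/100
= 287/5000 + 93/2500 = 473/5000

P(the email is spam|the filter flags the email) = (287/5000) / (473/5000) = 287/473

P(the email is spam|the filter flags the email) = 287/473 ≈ 60.68%


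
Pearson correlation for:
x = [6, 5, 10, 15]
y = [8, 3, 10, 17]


n=4, Σx=36, Σy=38, Σxy=418, Σx²=386, Σy²=462
r = (4×418 - 36×38)/√((4×386 - 36²)(4×462 - 38²))
= 304/√(248×404) = 304/√100192 ≈ 304/316.5312 ≈ 0.9604

r ≈ 0.9604


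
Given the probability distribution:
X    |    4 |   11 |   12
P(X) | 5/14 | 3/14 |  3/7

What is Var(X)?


E[X] = 125/14
E[X²] = 1307/14
Var(X) = E[X²] - (E[X])² = 1307/14 - 15625/196 = 2673/196

Var(X) = 2673/196 ≈ 13.6378


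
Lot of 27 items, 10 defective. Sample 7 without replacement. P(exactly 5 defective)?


Hypergeometric: C(10,5)×C(17,2)/C(27,7)
= 252×136/888030 = 1904/49335

P(X=5) = 1904/49335 ≈ 3.86%


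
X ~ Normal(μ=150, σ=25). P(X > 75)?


z = (75-150)/25 = -3.0
P(X > 75) = 1 - P(Z ≤ -3.0) = 1 - 0.0013 = 0.9987

P(X > 75) ≈ 0.9987


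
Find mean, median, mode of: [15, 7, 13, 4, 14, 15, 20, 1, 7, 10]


Sorted: [1, 4, 7, 7, 10, 13, 14, 15, 15, 20]
Mean = 106/10 = 53/5
Median = 23/2
Freq: {15: 2, 7: 2, 13: 1, 4: 1, 14: 1, 20: 1, 1: 1, 10: 1}
Mode: [7, 15]

Mean=53/5, Median=23/2, Mode=[7, 15]


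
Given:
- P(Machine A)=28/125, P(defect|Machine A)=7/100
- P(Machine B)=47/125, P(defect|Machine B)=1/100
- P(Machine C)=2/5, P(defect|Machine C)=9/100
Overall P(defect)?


P(B) = Σ P(B|Aᵢ)×P(Aᵢ)
  7/100×28/125 = 49/3125
  1/100×47/125 = 47/12500
  9/100×2/5 = 9/250
Sum = 693/12500

P(defect) = 693/12500 ≈ 5.54%


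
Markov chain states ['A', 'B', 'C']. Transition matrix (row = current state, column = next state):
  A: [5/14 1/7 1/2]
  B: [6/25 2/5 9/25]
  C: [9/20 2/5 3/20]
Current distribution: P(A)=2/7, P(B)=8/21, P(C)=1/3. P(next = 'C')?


P(next=C) = Σᵢ P(now=i)×P(i→C)
= 2/7×1/2 + 8/21×9/25 + 1/3×3/20
= 1/7 + 24/175 + 1/20 = 33/100

P = 33/100 ≈ 0.3300


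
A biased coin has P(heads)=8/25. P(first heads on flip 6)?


Geometric: P(X=6) = (1-p)^(k-1)×p = (17/25)^5×8/25 = 11358856/244140625

P(X=6) = 11358856/244140625 ≈ 4.65%


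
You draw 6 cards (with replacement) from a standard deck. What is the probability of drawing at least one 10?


P(not a 10) = 48/52 = 12/13
P(none in 6 draws) = (12/13)^6 = 2985984/4826809
P(≥1 10) = 1 - 2985984/4826809 = 1840825/4826809

P = 1840825/4826809 ≈ 38.14%


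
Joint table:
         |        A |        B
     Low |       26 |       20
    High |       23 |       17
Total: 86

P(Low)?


P(Low) = (26+20)/86 = 46/86 = 23/43

P(Low) = 23/43 ≈ 53.49%


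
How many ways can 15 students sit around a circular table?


Circular arrangements of 15 distinct objects: fix one position to break rotational symmetry.
(n-1)! = 14! = 87178291200

87178291200


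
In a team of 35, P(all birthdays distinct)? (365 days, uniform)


P(all different) = Π(365-i)/365 for i=0..34
= (365/365)×(364/365)×...×(331/365)
= 0.185617

P ≈ 0.1856 ≈ 18.56%


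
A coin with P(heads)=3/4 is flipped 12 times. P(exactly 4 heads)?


Binomial: P(X=4) = C(12,4)×p^4×(1-p)^8
= 495 × 81/256 × 1/65536 = 40095/16777216

P(X=4) = 40095/16777216 ≈ 0.24%


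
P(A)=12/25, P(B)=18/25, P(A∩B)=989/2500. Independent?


P(A)×P(B) = 216/625
P(A∩B) = 989/2500
Not equal → NOT independent

No, not independent


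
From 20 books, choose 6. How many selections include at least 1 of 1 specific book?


Complement: C(20,6) - C(19,6) = 38760 - 27132 = 11628

11628


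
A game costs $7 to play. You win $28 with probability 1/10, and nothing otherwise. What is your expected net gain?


E[gain] = (28-7)×1/10 + (-7)×9/10
= 21/10 - 63/10 = -21/5

Expected net gain = $-21/5 ≈ $-4.20


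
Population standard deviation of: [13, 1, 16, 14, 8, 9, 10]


Mean = 71/7
  (13-71/7)²=400/49
  (1-71/7)²=4096/49
  (16-71/7)²=1681/49
  (14-71/7)²=729/49
  (8-71/7)²=225/49
  (9-71/7)²=64/49
  (10-71/7)²=1/49
Σ(x-μ)² = 1028/7
σ² = (1028/7)/7 = 1028/49

σ = √(1028/49) ≈ 4.5803


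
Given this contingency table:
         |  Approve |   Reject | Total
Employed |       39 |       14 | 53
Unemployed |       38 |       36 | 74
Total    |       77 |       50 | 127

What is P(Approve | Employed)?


P(Approve | Employed) = 39/(39+14) = 39/53

P(Approve|Employed) = 39/53 ≈ 73.58%


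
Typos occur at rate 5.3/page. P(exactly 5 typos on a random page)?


Poisson(λ=5.3): P(X=5) = e^(-λ)×λ^k/k!
= e^(-5.3) × 5.3^5 / 5!
≈ 0.004991593907 × 4181.95493 / 120 ≈ 0.173955

P(X=5) ≈ 0.173955 ≈ 17.40%


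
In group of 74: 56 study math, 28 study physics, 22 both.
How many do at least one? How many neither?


|A∪B| = 56+28-22 = 62
Neither = 74-62 = 12

At least one: 62; Neither: 12


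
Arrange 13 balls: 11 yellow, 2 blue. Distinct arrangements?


13!/(11!×2!) = 78

78


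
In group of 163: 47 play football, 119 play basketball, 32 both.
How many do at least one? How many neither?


|A∪B| = 47+119-32 = 134
Neither = 163-134 = 29

At least one: 134; Neither: 29


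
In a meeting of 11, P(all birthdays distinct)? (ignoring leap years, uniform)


P(all different) = Π(365-i)/365 for i=0..10
= (365/365)×(364/365)×...×(355/365)
= 0.858859

P ≈ 0.8589 ≈ 85.89%


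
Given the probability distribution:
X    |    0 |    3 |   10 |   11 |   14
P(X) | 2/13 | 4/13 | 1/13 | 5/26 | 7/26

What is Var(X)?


E[X] = 197/26
E[X²] = 173/2
Var(X) = E[X²] - (E[X])² = 173/2 - 38809/676 = 19665/676

Var(X) = 19665/676 ≈ 29.0902


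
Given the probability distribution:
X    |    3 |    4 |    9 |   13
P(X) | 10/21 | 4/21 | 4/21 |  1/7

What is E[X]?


E[X] = Σ x·P(X=x)
= (3)×(10/21) + (4)×(4/21) + (9)×(4/21) + (13)×(1/7)
= 121/21

E[X] = 121/21


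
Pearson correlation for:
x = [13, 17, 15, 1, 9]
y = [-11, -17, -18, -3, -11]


n=5, Σx=55, Σy=-60, Σxy=-804, Σx²=765, Σy²=864
r = (5×(-804) - 55×(-60))/√((5×765 - 55²)(5×864 - (-60)²))
= -720/√(800×720) = -720/√576000 ≈ -720/758.9466 ≈ -0.9487

r ≈ -0.9487


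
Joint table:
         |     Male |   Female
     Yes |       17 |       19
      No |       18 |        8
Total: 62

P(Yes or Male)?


P(Yes∨Male) = P(Yes) + P(Male) - P(Yes∧Male)
= (36 + 35 - 17)/62 = 54/62 = 27/31

P = 27/31 ≈ 87.10%


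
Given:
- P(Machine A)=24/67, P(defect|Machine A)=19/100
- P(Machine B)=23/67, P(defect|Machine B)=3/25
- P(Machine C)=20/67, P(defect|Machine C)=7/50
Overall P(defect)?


P(B) = Σ P(B|Aᵢ)×P(Aᵢ)
  19/100×24/67 = 114/1675
  3/25×23/67 = 69/1675
  7/50×20/67 = 14/335
Sum = 253/1675

P(defect) = 253/1675 ≈ 15.10%


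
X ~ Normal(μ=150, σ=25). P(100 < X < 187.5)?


z₁=(100-150)/25=-2.0, z₂=(187.5-150)/25=1.5
P = Φ(1.5) - Φ(-2.0) = 0.933193 - 0.022750 = 0.910443 ≈ 0.9104

P(100 < X < 187.5) ≈ 0.9104


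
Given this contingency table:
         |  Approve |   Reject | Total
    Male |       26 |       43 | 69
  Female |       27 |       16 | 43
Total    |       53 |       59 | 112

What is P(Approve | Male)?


P(Approve | Male) = 26/(26+43) = 26/69

P(Approve|Male) = 26/69 ≈ 37.68%


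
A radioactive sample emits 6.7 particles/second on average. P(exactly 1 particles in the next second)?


Poisson(λ=6.7): P(X=1) = e^(-λ)×λ^k/k!
= e^(-6.7) × 6.7^1 / 1!
≈ 0.001230911903 × 6.7 / 1 ≈ 0.008247

P(X=1) ≈ 0.008247 ≈ 0.82%


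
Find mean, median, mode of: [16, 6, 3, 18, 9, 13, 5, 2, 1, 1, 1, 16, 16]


Sorted: [1, 1, 1, 2, 3, 5, 6, 9, 13, 16, 16, 16, 18]
Mean = 107/13
Median = 6
Freq: {16: 3, 6: 1, 3: 1, 18: 1, 9: 1, 13: 1, 5: 1, 2: 1, 1: 3}
Mode: [1, 16]

Mean=107/13, Median=6, Mode=[1, 16]


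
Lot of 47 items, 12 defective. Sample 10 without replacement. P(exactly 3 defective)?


Hypergeometric: C(12,3)×C(35,7)/C(47,10)
= 220×6724520/5178066751 = 134490400/470733341

P(X=3) = 134490400/470733341 ≈ 28.57%


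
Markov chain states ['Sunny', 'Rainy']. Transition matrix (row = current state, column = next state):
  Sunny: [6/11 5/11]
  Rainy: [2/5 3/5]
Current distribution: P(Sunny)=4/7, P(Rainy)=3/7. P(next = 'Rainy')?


P(next=Rainy) = Σᵢ P(now=i)×P(i→Rainy)
= 4/7×5/11 + 3/7×3/5
= 20/77 + 9/35 = 199/385

P = 199/385 ≈ 0.5169


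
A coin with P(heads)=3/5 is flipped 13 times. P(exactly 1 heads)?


Binomial: P(X=1) = C(13,1)×p^1×(1-p)^12
= 13 × 3/5 × 4096/244140625 = 159744/1220703125

P(X=1) = 159744/1220703125 ≈ 0.01%


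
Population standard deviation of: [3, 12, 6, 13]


Mean = 34/4 = 17/2
  (3-17/2)²=121/4
  (12-17/2)²=49/4
  (6-17/2)²=25/4
  (13-17/2)²=81/4
Σ(x-μ)² = 69
σ² = 69/4

σ = √(69/4) ≈ 4.1533


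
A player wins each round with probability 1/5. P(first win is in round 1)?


Geometric: P(X=1) = (1-p)^(k-1)×p = (4/5)^0×1/5 = 1/5

P(X=1) = 1/5 ≈ 20.00%


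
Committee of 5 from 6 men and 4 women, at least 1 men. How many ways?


Count by #men:
  1M,4W: C(6,1)×C(4,4)=6
  2M,3W: C(6,2)×C(4,3)=60
  3M,2W: C(6,3)×C(4,2)=120
  4M,1W: C(6,4)×C(4,1)=60
  5M,0W: C(6,5)×C(4,0)=6
Total = 252

252


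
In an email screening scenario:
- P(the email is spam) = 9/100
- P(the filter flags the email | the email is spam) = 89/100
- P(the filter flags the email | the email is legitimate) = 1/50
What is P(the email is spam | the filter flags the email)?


Using Bayes' theorem:
P(A|B) = P(B|A)·P(A) / P(B)

P(the filter flags the email) = 89/100 × 9/100 + 1/50 × 91/100
= 801/10000 + 91/5000 = 983/10000

P(the email is spam|the filter flags the email) = (801/10000) / (983/10000) = 801/983

P(the email is spam|the filter flags the email) = 801/983 ≈ 81.49%


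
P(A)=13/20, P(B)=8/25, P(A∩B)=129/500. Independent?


P(A)×P(B) = 26/125
P(A∩B) = 129/500
Not equal → NOT independent

No, not independent


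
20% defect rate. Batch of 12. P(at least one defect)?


P(all good) = (4/5)^12 = 16777216/244140625
P(≥1 defect) = 227363409/244140625

P = 227363409/244140625 ≈ 93.13%


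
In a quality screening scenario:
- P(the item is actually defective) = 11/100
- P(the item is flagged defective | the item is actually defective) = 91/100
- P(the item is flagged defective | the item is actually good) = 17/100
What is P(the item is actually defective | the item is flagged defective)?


Using Bayes' theorem:
P(A|B) = P(B|A)·P(A) / P(B)

P(the item is flagged defective) = 91/100 × 11/100 + 17/100 × 89/100
= 1001/10000 + 1513/10000 = 1257/5000

P(the item is actually defective|the item is flagged defective) = (1001/10000) / (1257/5000) = 1001/2514

P(the item is actually defective|the item is flagged defective) = 1001/2514 ≈ 39.82%


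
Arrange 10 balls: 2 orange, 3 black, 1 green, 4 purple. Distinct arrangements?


10!/(2!×3!×1!×4!) = 12600

12600


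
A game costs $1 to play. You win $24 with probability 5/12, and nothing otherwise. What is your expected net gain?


E[gain] = (24-1)×5/12 + (-1)×7/12
= 115/12 - 7/12 = 9

Expected net gain = $9 ≈ $9.00


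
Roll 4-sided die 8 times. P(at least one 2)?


P(no 2)^8 = (3/4)^8 = 6561/65536
P(≥1) = 1 - 6561/65536 = 58975/65536

P = 58975/65536 ≈ 89.99%


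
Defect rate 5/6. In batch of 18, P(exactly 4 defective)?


Binomial: P(X=4) = C(18,4)×p^4×(1-p)^14
= 3060 × 625/1296 × 1/78364164096 = 53125/2821109907456

P(X=4) = 53125/2821109907456 ≈ 0.00%


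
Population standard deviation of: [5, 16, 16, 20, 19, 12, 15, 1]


Mean = 104/8 = 13
  (5-13)²=64
  (16-13)²=9
  (16-13)²=9
  (20-13)²=49
  (19-13)²=36
  (12-13)²=1
  (15-13)²=4
  (1-13)²=144
Σ(x-μ)² = 316
σ² = 316/8 = 79/2

σ = √(79/2) ≈ 6.2849


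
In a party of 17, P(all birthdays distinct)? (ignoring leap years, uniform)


P(all different) = Π(365-i)/365 for i=0..16
= (365/365)×(364/365)×...×(349/365)
= 0.684992

P ≈ 0.6850 ≈ 68.50%


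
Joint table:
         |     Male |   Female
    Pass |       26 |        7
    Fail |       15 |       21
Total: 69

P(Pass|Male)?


P(Pass|Male) = 26/(26+15) = 26/41

P = 26/41 ≈ 63.41%


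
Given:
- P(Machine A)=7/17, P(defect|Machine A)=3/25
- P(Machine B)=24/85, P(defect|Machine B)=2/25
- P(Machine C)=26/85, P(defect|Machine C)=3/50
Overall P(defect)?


P(B) = Σ P(B|Aᵢ)×P(Aᵢ)
  3/25×7/17 = 21/425
  2/25×24/85 = 48/2125
  3/50×26/85 = 39/2125
Sum = 192/2125

P(defect) = 192/2125 ≈ 9.04%


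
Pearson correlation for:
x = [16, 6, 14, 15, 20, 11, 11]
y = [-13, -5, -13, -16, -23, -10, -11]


n=7, Σx=93, Σy=-91, Σxy=-1351, Σx²=1355, Σy²=1369
r = (7×(-1351) - 93×(-91))/√((7×1355 - 93²)(7×1369 - (-91)²))
= -994/√(836×1302) = -994/√1088472 ≈ -994/1043.2986 ≈ -0.9527

r ≈ -0.9527


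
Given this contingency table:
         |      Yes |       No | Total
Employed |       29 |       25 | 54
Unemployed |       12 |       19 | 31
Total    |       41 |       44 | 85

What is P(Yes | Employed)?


P(Yes | Employed) = 29/(29+25) = 29/54

P(Yes|Employed) = 29/54 ≈ 53.70%


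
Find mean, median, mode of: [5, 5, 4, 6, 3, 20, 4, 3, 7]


Sorted: [3, 3, 4, 4, 5, 5, 6, 7, 20]
Mean = 57/9 = 19/3
Median = 5
Freq: {5: 2, 4: 2, 6: 1, 3: 2, 20: 1, 7: 1}
Mode: [3, 4, 5]

Mean=19/3, Median=5, Mode=[3, 4, 5]


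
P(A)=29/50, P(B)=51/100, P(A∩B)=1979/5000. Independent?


P(A)×P(B) = 1479/5000
P(A∩B) = 1979/5000
Not equal → NOT independent

No, not independent


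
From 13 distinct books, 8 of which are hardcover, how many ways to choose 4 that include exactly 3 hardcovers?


Choose 3 of the 8 hardcovers and 1 of the other 5 books:
C(8,3)×C(5,1) = 56×5 = 280

280


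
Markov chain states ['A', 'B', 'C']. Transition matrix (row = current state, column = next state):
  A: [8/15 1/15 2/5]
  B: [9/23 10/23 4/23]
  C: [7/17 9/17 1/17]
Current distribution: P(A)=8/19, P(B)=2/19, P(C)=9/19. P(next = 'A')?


P(next=A) = Σᵢ P(now=i)×P(i→A)
= 8/19×8/15 + 2/19×9/23 + 9/19×7/17
= 64/285 + 18/437 + 63/323 = 51349/111435

P = 51349/111435 ≈ 0.4608


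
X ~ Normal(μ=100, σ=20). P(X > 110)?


z = (110-100)/20 = 0.5
P(X > 110) = 1 - P(Z ≤ 0.5) = 1 - 0.6915 = 0.3085

P(X > 110) ≈ 0.3085


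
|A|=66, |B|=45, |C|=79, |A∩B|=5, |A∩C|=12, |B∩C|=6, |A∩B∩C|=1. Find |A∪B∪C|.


|A∪B∪C| = 66+45+79-5-12-6+1 = 168

|A∪B∪C| = 168


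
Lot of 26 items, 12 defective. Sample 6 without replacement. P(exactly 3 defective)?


Hypergeometric: C(12,3)×C(14,3)/C(26,6)
= 220×364/230230 = 8/23

P(X=3) = 8/23 ≈ 34.78%
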